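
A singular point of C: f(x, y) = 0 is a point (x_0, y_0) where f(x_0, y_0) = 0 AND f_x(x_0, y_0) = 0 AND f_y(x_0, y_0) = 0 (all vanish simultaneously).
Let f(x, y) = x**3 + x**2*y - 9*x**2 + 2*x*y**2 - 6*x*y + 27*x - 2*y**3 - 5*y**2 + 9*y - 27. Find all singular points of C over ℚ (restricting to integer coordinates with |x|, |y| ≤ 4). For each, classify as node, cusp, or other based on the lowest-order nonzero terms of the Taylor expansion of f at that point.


Singular points: {(3, 0)}; classification: cusp.

Compute partial derivatives:
  f_x = 3*x**2 + 2*x*y - 18*x + 2*y**2 - 6*y + 27.
  f_y = x**2 + 4*x*y - 6*x - 6*y**2 - 10*y + 9.
Scan x_0 ∈ {−4, ..., 4}. For each x_0, f_y(x_0, y) is a polynomial in y; find its integer roots y ∈ {−4, ..., 4}, then test f_x and f at those candidates.
  x = -4: f_y(-4, y) = -6*y**2 - 26*y + 49; no integer root y with |y| ≤ 4.
  x = -3: f_y(-3, y) = -6*y**2 - 22*y + 36; no integer root y with |y| ≤ 4.
  x = -2: f_y(-2, y) = -6*y**2 - 18*y + 25; no integer root y with |y| ≤ 4.
  x = -1: f_y(-1, y) = -6*y**2 - 14*y + 16; no integer root y with |y| ≤ 4.
  x = 0: f_y(0, y) = -6*y**2 - 10*y + 9; no integer root y with |y| ≤ 4.
  x = 1: f_y(1, y) = -6*y**2 - 6*y + 4; no integer root y with |y| ≤ 4.
  x = 2: f_y(2, y) = -6*y**2 - 2*y + 1; no integer root y with |y| ≤ 4.
  x = 3: f_y(3, y) = -6*y**2 + 2*y; vanishes at y ∈ {0}. (3, 0): f_x = 0, f = 0 — SINGULAR.
  x = 4: f_y(4, y) = -6*y**2 + 6*y + 1; no integer root y with |y| ≤ 4.
Only singular point on the grid: (3, 0).
Classify: substitute x = 3 + u, y = 0 + v and expand: f = u**3 + u**2*v + 2*u*v**2 - 2*v**3 + v**2.
No constant or linear terms (consistent with a singular point). Quadratic part: v**2. Cubic part: u**3 + u**2*v + 2*u*v**2 - 2*v**3.
The quadratic part v**2 is a perfect square, so there is a single (double) tangent line v = 0, i.e. y = 0. Restricting the cubic part to that line (v = 0) leaves u**3 ≠ 0, so f is not divisible by v and the branch is v² ≈ -u**3 to lowest order — this is a cusp.
Classification: cusp.


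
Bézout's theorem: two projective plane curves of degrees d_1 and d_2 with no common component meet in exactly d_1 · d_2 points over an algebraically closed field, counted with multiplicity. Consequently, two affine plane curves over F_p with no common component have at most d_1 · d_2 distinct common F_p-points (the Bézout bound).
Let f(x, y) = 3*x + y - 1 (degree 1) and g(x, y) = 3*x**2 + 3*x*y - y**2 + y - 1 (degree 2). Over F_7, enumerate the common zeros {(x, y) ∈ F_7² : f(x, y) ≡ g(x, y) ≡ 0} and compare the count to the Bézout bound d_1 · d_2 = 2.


Common zeros: {(2, 2), (4, 3)}; count = 2; Bézout bound = 2.

deg(f) = 1, deg(g) = 2, so Bézout bound = 2.
Scan x ∈ F_7. For each x, list the y ∈ F_7 with f(x, y) ≡ 0 and those with g(x, y) ≡ 0 (mod 7); the common zeros in that column are the intersection.
  x = 0: f ≡ 0 at y ∈ {1}; g ≡ 0 at y ∈ {3, 5}; common: ∅.
  x = 1: f ≡ 0 at y ∈ {5}; g ≡ 0 at y ∈ ∅; common: ∅.
  x = 2: f ≡ 0 at y ∈ {2}; g ≡ 0 at y ∈ {2, 5}; common: {2}.
  x = 3: f ≡ 0 at y ∈ {6}; g ≡ 0 at y ∈ {1, 2}; common: ∅.
  x = 4: f ≡ 0 at y ∈ {3}; g ≡ 0 at y ∈ {3}; common: {3}.
  x = 5: f ≡ 0 at y ∈ {0}; g ≡ 0 at y ∈ ∅; common: ∅.
  x = 6: f ≡ 0 at y ∈ {4}; g ≡ 0 at y ∈ ∅; common: ∅.
Collecting: common zeros = {(2, 2), (4, 3)}, so the count is 2.
Comparison with the Bézout bound: 2 ≤ 2 = deg(f)·deg(g), as expected for curves with no common component (the bound is attained).


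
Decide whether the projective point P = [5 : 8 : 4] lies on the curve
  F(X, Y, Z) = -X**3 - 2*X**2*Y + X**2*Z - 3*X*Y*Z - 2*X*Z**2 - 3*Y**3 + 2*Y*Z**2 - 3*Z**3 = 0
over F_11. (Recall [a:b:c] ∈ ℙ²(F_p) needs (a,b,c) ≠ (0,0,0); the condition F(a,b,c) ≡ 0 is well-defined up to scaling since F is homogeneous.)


F(5,8,4) ≡ 4 (mod 11); P is NOT on the curve.

Evaluate F(5, 8, 4) term-by-term (mod 11).
  -X**3 ↦ -1·125·1·1 = -125
  -2*X**2*Y ↦ -2·25·8·1 = -400
  X**2*Z ↦ 1·25·1·4 = 100
  -3*X*Y*Z ↦ -3·5·8·4 = -480
  -2*X*Z**2 ↦ -2·5·1·16 = -160
  -3*Y**3 ↦ -3·1·512·1 = -1536
  2*Y*Z**2 ↦ 2·1·8·16 = 256
  -3*Z**3 ↦ -3·1·1·64 = -192
Sum: F(5, 8, 4) = (-125) + (-400) + (100) + (-480) + (-160) + (-1536) + (256) + (-192) = -2537.
Reducing mod 11: -2537 ≡ 4 (mod 11).
Since F(a, b, c) ≡ 4 ≠ 0 (mod 11), P does NOT lie on the curve.


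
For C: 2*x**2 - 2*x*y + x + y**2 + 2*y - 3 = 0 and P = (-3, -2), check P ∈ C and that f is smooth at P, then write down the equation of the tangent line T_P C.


Tangent line at P: -7*x + 4*y - 13 = 0.

Step 1: f(-3, -2) = 0, so P lies on C.
Step 2: partial derivatives
  f_x(x, y) = 4*x - 2*y + 1, f_y(x, y) = -2*x + 2*y + 2.
  f_x(P) = -7, f_y(P) = 4 (gradient nonzero, so P is smooth).
Step 3: tangent line at P: -7·(x − -3) + 4·(y − -2) = 0.
Expanding: -7*x + 4*y - 13 = 0.


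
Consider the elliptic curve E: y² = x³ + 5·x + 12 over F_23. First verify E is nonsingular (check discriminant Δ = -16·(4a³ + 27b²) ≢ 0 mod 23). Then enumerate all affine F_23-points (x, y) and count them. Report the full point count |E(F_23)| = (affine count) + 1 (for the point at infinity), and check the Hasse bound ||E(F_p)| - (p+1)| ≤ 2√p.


Affine points = {(0, 9), (0, 14), (1, 8), (1, 15), (3, 10), (3, 13), (4, 2), (4, 21), (5, 1), (5, 22), (8, 9), (8, 14), (9, 2), (9, 21), (10, 2), (10, 21), (11, 8), (11, 15), (12, 11), (12, 12), (15, 9), (15, 14), (16, 5), (16, 18), (18, 0), (20, 4), (20, 19), (22, 11), (22, 12)}; affine count = 29; |E(F_23)| = 30.

Discriminant check: Δ ∝ 4a³ + 27b² = 4·5³ + 27·12² = 4·125 + 27·144 ≡ 18 (mod 23). Nonzero ⇒ E is nonsingular.
For each x ∈ F_23, compute rhs = x³ + 5·x + 12 mod 23, then count y ∈ F_23 with y² ≡ rhs.
  x = 0: rhs = 12, matching y values: 9, 14 (2 points).
  x = 1: rhs = 18, matching y values: 8, 15 (2 points).
  x = 2: rhs = 7, matching y values: none (0 points).
  x = 3: rhs = 8, matching y values: 10, 13 (2 points).
  x = 4: rhs = 4, matching y values: 2, 21 (2 points).
  x = 5: rhs = 1, matching y values: 1, 22 (2 points).
  x = 6: rhs = 5, matching y values: none (0 points).
  x = 7: rhs = 22, matching y values: none (0 points).
  x = 8: rhs = 12, matching y values: 9, 14 (2 points).
  x = 9: rhs = 4, matching y values: 2, 21 (2 points).
  x = 10: rhs = 4, matching y values: 2, 21 (2 points).
  x = 11: rhs = 18, matching y values: 8, 15 (2 points).
  x = 12: rhs = 6, matching y values: 11, 12 (2 points).
  x = 13: rhs = 20, matching y values: none (0 points).
  x = 14: rhs = 20, matching y values: none (0 points).
  x = 15: rhs = 12, matching y values: 9, 14 (2 points).
  x = 16: rhs = 2, matching y values: 5, 18 (2 points).
  x = 17: rhs = 19, matching y values: none (0 points).
  x = 18: rhs = 0, matching y values: 0 (1 points).
  x = 19: rhs = 20, matching y values: none (0 points).
  x = 20: rhs = 16, matching y values: 4, 19 (2 points).
  x = 21: rhs = 17, matching y values: none (0 points).
  x = 22: rhs = 6, matching y values: 11, 12 (2 points).
Total affine count: 29.
Full point count |E(F_23)| = 29 + 1 = 30.
Hasse bound: |30 − (23+1)| = |6| = 6 ≤ 2√23 ≈ 9.5917 ✓.


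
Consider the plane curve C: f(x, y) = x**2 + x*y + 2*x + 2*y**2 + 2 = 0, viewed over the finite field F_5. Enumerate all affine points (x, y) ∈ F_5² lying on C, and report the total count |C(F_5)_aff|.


Affine F_5-points: {(0, 2), (0, 3), (1, 0), (1, 2), (2, 0), (2, 4)}; count = 6.

For each of the 25 pairs (x, y) ∈ F_5², evaluate f(x, y) mod 5. Record the zeros.
  x = 0: [0↦2, 1↦4, 2↦0, 3↦0, 4↦4]  zeros at y ∈ {2, 3}
  x = 1: [0↦0, 1↦3, 2↦0, 3↦1, 4↦1]  zeros at y ∈ {0, 2}
  x = 2: [0↦0, 1↦4, 2↦2, 3↦4, 4↦0]  zeros at y ∈ {0, 4}
  x = 3: [0↦2, 1↦2, 2↦1, 3↦4, 4↦1]  zeros at y ∈ ∅
  x = 4: [0↦1, 1↦2, 2↦2, 3↦1, 4↦4]  zeros at y ∈ ∅
Collecting zeros: affine points = {(0, 2), (0, 3), (1, 0), (1, 2), (2, 0), (2, 4)}.
Total count |C(F_5)_aff| = 6.


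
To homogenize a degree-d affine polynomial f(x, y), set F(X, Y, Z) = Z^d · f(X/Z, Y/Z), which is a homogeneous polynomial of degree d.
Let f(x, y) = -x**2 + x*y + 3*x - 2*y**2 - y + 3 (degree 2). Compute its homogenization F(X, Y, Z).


F(X, Y, Z) = -X**2 + X*Y + 3*X*Z - 2*Y**2 - Y*Z + 3*Z**2

deg(f) = 2.
Substitute x = X/Z, y = Y/Z into f, then multiply by Z^2.
  monomial -1·x^2·y^0 ↦ -1·X^2·Y^0·Z^0.
  monomial 1·x^1·y^1 ↦ 1·X^1·Y^1·Z^0.
  monomial 3·x^1·y^0 ↦ 3·X^1·Y^0·Z^1.
  monomial -2·x^0·y^2 ↦ -2·X^0·Y^2·Z^0.
  monomial -1·x^0·y^1 ↦ -1·X^0·Y^1·Z^1.
  monomial 3·x^0·y^0 ↦ 3·X^0·Y^0·Z^2.
Collecting: F(X, Y, Z) = -X**2 + X*Y + 3*X*Z - 2*Y**2 - Y*Z + 3*Z**2.


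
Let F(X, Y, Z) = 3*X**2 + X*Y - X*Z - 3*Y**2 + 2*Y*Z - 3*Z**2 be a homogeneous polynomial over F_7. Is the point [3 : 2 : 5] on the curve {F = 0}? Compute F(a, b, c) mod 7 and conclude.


F(3,2,5) ≡ 0 (mod 7); P is on the curve.

Evaluate F(3, 2, 5) term-by-term (mod 7).
  3*X**2 ↦ 3·9·1·1 = 27
  X*Y ↦ 1·3·2·1 = 6
  -X*Z ↦ -1·3·1·5 = -15
  -3*Y**2 ↦ -3·1·4·1 = -12
  2*Y*Z ↦ 2·1·2·5 = 20
  -3*Z**2 ↦ -3·1·1·25 = -75
Sum: F(3, 2, 5) = (27) + (6) + (-15) + (-12) + (20) + (-75) = -49.
Reducing mod 7: -49 ≡ 0 (mod 7).
Since F(a, b, c) ≡ 0 (mod 7), P lies on the curve.


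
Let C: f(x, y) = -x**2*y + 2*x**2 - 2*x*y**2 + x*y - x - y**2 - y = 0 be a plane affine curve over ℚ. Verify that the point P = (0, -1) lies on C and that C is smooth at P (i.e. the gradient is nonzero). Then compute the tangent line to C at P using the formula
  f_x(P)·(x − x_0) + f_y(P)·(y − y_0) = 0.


Tangent line at P: -4*x + y + 1 = 0.

Step 1: f(0, -1) = 0, so P lies on C.
Step 2: partial derivatives
  f_x(x, y) = -2*x*y + 4*x - 2*y**2 + y - 1, f_y(x, y) = -x**2 - 4*x*y + x - 2*y - 1.
  f_x(P) = -4, f_y(P) = 1 (gradient nonzero, so P is smooth).
Step 3: tangent line at P: -4·(x − 0) + 1·(y − -1) = 0.
Expanding: -4*x + y + 1 = 0.


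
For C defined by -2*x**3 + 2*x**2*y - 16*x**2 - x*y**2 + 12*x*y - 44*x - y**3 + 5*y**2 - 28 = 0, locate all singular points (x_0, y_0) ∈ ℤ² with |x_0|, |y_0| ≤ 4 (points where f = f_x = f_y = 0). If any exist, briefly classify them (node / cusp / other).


Singular points: {(-2, 2)}; classification: cusp.

Compute partial derivatives:
  f_x = -6*x**2 + 4*x*y - 32*x - y**2 + 12*y - 44.
  f_y = 2*x**2 - 2*x*y + 12*x - 3*y**2 + 10*y.
Scan x_0 ∈ {−4, ..., 4}. For each x_0, f_y(x_0, y) is a polynomial in y; find its integer roots y ∈ {−4, ..., 4}, then test f_x and f at those candidates.
  x = -4: f_y(-4, y) = -3*y**2 + 18*y - 16; no integer root y with |y| ≤ 4.
  x = -3: f_y(-3, y) = -3*y**2 + 16*y - 18; no integer root y with |y| ≤ 4.
  x = -2: f_y(-2, y) = -3*y**2 + 14*y - 16; vanishes at y ∈ {2}. (-2, 2): f_x = 0, f = 0 — SINGULAR.
  x = -1: f_y(-1, y) = -3*y**2 + 12*y - 10; no integer root y with |y| ≤ 4.
  x = 0: f_y(0, y) = -3*y**2 + 10*y; vanishes at y ∈ {0}. (0, 0): f_x = -44 ≠ 0.
  x = 1: f_y(1, y) = -3*y**2 + 8*y + 14; no integer root y with |y| ≤ 4.
  x = 2: f_y(2, y) = -3*y**2 + 6*y + 32; no integer root y with |y| ≤ 4.
  x = 3: f_y(3, y) = -3*y**2 + 4*y + 54; no integer root y with |y| ≤ 4.
  x = 4: f_y(4, y) = -3*y**2 + 2*y + 80; no integer root y with |y| ≤ 4.
Only singular point on the grid: (-2, 2).
Classify: substitute x = -2 + u, y = 2 + v and expand: f = -2*u**3 + 2*u**2*v - u*v**2 - v**3 + v**2.
No constant or linear terms (consistent with a singular point). Quadratic part: v**2. Cubic part: -2*u**3 + 2*u**2*v - u*v**2 - v**3.
The quadratic part v**2 is a perfect square, so there is a single (double) tangent line v = 0, i.e. y = 2. Restricting the cubic part to that line (v = 0) leaves -2*u**3 ≠ 0, so f is not divisible by v and the branch is v² ≈ 2*u**3 to lowest order — this is a cusp.
Classification: cusp.


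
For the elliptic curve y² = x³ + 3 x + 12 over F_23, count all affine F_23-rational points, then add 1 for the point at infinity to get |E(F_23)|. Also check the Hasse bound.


Affine points = {(0, 9), (0, 14), (1, 4), (1, 19), (2, 7), (2, 16), (3, 5), (3, 18), (6, 4), (6, 19), (7, 10), (7, 13), (9, 3), (9, 20), (16, 4), (16, 19), (17, 10), (17, 13), (22, 10), (22, 13)}; affine count = 20; |E(F_23)| = 21.

Discriminant check: Δ ∝ 4a³ + 27b² = 4·3³ + 27·12² = 4·27 + 27·144 ≡ 17 (mod 23). Nonzero ⇒ E is nonsingular.
For each x ∈ F_23, compute rhs = x³ + 3·x + 12 mod 23, then count y ∈ F_23 with y² ≡ rhs.
  x = 0: rhs = 12, matching y values: 9, 14 (2 points).
  x = 1: rhs = 16, matching y values: 4, 19 (2 points).
  x = 2: rhs = 3, matching y values: 7, 16 (2 points).
  x = 3: rhs = 2, matching y values: 5, 18 (2 points).
  x = 4: rhs = 19, matching y values: none (0 points).
  x = 5: rhs = 14, matching y values: none (0 points).
  x = 6: rhs = 16, matching y values: 4, 19 (2 points).
  x = 7: rhs = 8, matching y values: 10, 13 (2 points).
  x = 8: rhs = 19, matching y values: none (0 points).
  x = 9: rhs = 9, matching y values: 3, 20 (2 points).
  x = 10: rhs = 7, matching y values: none (0 points).
  x = 11: rhs = 19, matching y values: none (0 points).
  x = 12: rhs = 5, matching y values: none (0 points).
  x = 13: rhs = 17, matching y values: none (0 points).
  x = 14: rhs = 15, matching y values: none (0 points).
  x = 15: rhs = 5, matching y values: none (0 points).
  x = 16: rhs = 16, matching y values: 4, 19 (2 points).
  x = 17: rhs = 8, matching y values: 10, 13 (2 points).
  x = 18: rhs = 10, matching y values: none (0 points).
  x = 19: rhs = 5, matching y values: none (0 points).
  x = 20: rhs = 22, matching y values: none (0 points).
  x = 21: rhs = 21, matching y values: none (0 points).
  x = 22: rhs = 8, matching y values: 10, 13 (2 points).
Total affine count: 20.
Full point count |E(F_23)| = 20 + 1 = 21.
Hasse bound: |21 − (23+1)| = |-3| = 3 ≤ 2√23 ≈ 9.5917 ✓.


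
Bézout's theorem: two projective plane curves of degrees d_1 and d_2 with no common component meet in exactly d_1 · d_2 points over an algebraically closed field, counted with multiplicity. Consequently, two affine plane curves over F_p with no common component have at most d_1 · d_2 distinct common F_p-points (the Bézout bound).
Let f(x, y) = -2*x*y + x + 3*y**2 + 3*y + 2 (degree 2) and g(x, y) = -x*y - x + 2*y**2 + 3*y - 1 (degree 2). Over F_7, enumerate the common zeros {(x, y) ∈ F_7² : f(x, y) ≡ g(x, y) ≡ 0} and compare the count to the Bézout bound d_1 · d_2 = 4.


Common zeros: {(2, 2)}; count = 1; Bézout bound = 4.

deg(f) = 2, deg(g) = 2, so Bézout bound = 4.
Scan x ∈ F_7. For each x, list the y ∈ F_7 with f(x, y) ≡ 0 and those with g(x, y) ≡ 0 (mod 7); the common zeros in that column are the intersection.
  x = 0: f ≡ 0 at y ∈ ∅; g ≡ 0 at y ∈ ∅; common: ∅.
  x = 1: f ≡ 0 at y ∈ {1}; g ≡ 0 at y ∈ ∅; common: ∅.
  x = 2: f ≡ 0 at y ∈ {2, 3}; g ≡ 0 at y ∈ {1, 2}; common: {2}.
  x = 3: f ≡ 0 at y ∈ ∅; g ≡ 0 at y ∈ {3, 4}; common: ∅.
  x = 4: f ≡ 0 at y ∈ {5, 6}; g ≡ 0 at y ∈ ∅; common: ∅.
  x = 5: f ≡ 0 at y ∈ {0}; g ≡ 0 at y ∈ ∅; common: ∅.
  x = 6: f ≡ 0 at y ∈ ∅; g ≡ 0 at y ∈ {0, 5}; common: ∅.
Collecting: common zeros = {(2, 2)}, so the count is 1.
Comparison with the Bézout bound: 1 ≤ 4 = deg(f)·deg(g), as expected for curves with no common component (the affine F_7-count falls short of the bound because intersections may lie at infinity, over extension fields, or carry multiplicity).


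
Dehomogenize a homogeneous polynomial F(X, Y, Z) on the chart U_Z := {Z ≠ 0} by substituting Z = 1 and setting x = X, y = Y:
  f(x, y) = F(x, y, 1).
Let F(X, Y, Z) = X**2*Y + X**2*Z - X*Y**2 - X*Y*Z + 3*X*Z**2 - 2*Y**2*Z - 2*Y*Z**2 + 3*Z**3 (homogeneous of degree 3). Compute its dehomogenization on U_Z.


f(x, y) = x**2*y + x**2 - x*y**2 - x*y + 3*x - 2*y**2 - 2*y + 3

On U_Z we set Z = 1. Each monomial c·X^i·Y^j·Z^k in F becomes c·x^i·y^j·1^k = c·x^i·y^j.
Substituting Z = 1: F(X, Y, 1) = x**2*y + x**2 - x*y**2 - x*y + 3*x - 2*y**2 - 2*y + 3.
Note: deg(f) ≤ deg(F) = 3; strict inequality happens when F is divisible by Z (lost terms).


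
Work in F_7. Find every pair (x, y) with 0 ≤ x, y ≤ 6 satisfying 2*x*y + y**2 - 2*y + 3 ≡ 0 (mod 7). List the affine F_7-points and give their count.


Affine F_7-points: {(1, 2), (1, 5), (3, 4), (3, 6), (6, 1), (6, 3)}; count = 6.

For each of the 49 pairs (x, y) ∈ F_7², evaluate f(x, y) mod 7. Record the zeros.
  x = 0: [0↦3, 1↦2, 2↦3, 3↦6, 4↦4, 5↦4, 6↦6]  zeros at y ∈ ∅
  x = 1: [0↦3, 1↦4, 2↦0, 3↦5, 4↦5, 5↦0, 6↦4]  zeros at y ∈ {2, 5}
  x = 2: [0↦3, 1↦6, 2↦4, 3↦4, 4↦6, 5↦3, 6↦2]  zeros at y ∈ ∅
  x = 3: [0↦3, 1↦1, 2↦1, 3↦3, 4↦0, 5↦6, 6↦0]  zeros at y ∈ {4, 6}
  x = 4: [0↦3, 1↦3, 2↦5, 3↦2, 4↦1, 5↦2, 6↦5]  zeros at y ∈ ∅
  x = 5: [0↦3, 1↦5, 2↦2, 3↦1, 4↦2, 5↦5, 6↦3]  zeros at y ∈ ∅
  x = 6: [0↦3, 1↦0, 2↦6, 3↦0, 4↦3, 5↦1, 6↦1]  zeros at y ∈ {1, 3}
Collecting zeros: affine points = {(1, 2), (1, 5), (3, 4), (3, 6), (6, 1), (6, 3)}.
Total count |C(F_7)_aff| = 6.


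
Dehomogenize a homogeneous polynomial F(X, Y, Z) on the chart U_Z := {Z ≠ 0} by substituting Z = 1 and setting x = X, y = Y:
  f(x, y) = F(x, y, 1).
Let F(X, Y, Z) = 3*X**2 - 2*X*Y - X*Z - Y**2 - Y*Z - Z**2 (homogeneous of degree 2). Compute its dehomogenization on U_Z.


f(x, y) = 3*x**2 - 2*x*y - x - y**2 - y - 1

On U_Z we set Z = 1. Each monomial c·X^i·Y^j·Z^k in F becomes c·x^i·y^j·1^k = c·x^i·y^j.
Substituting Z = 1: F(X, Y, 1) = 3*x**2 - 2*x*y - x - y**2 - y - 1.
Note: deg(f) ≤ deg(F) = 2; strict inequality happens when F is divisible by Z (lost terms).


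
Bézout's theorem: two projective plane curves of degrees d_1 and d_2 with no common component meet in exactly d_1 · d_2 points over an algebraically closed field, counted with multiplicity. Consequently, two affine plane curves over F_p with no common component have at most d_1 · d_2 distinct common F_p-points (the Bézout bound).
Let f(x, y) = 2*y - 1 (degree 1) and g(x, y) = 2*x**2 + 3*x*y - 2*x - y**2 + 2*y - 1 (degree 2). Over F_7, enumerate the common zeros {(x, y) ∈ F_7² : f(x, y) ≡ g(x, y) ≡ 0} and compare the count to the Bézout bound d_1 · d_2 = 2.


Common zeros: {(4, 4), (5, 4)}; count = 2; Bézout bound = 2.

deg(f) = 1, deg(g) = 2, so Bézout bound = 2.
Scan x ∈ F_7. For each x, list the y ∈ F_7 with f(x, y) ≡ 0 and those with g(x, y) ≡ 0 (mod 7); the common zeros in that column are the intersection.
  x = 0: f ≡ 0 at y ∈ {4}; g ≡ 0 at y ∈ {1}; common: ∅.
  x = 1: f ≡ 0 at y ∈ {4}; g ≡ 0 at y ∈ {6}; common: ∅.
  x = 2: f ≡ 0 at y ∈ {4}; g ≡ 0 at y ∈ ∅; common: ∅.
  x = 3: f ≡ 0 at y ∈ {4}; g ≡ 0 at y ∈ {1, 3}; common: ∅.
  x = 4: f ≡ 0 at y ∈ {4}; g ≡ 0 at y ∈ {3, 4}; common: {4}.
  x = 5: f ≡ 0 at y ∈ {4}; g ≡ 0 at y ∈ {4, 6}; common: {4}.
  x = 6: f ≡ 0 at y ∈ {4}; g ≡ 0 at y ∈ ∅; common: ∅.
Collecting: common zeros = {(4, 4), (5, 4)}, so the count is 2.
Comparison with the Bézout bound: 2 ≤ 2 = deg(f)·deg(g), as expected for curves with no common component (the bound is attained).


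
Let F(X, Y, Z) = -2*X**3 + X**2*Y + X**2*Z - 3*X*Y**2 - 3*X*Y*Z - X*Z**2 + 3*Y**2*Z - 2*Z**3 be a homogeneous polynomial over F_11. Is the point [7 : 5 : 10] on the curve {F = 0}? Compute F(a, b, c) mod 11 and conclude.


F(7,5,10) ≡ 0 (mod 11); P is on the curve.

Evaluate F(7, 5, 10) term-by-term (mod 11).
  -2*X**3 ↦ -2·343·1·1 = -686
  X**2*Y ↦ 1·49·5·1 = 245
  X**2*Z ↦ 1·49·1·10 = 490
  -3*X*Y**2 ↦ -3·7·25·1 = -525
  -3*X*Y*Z ↦ -3·7·5·10 = -1050
  -X*Z**2 ↦ -1·7·1·100 = -700
  3*Y**2*Z ↦ 3·1·25·10 = 750
  -2*Z**3 ↦ -2·1·1·1000 = -2000
Sum: F(7, 5, 10) = (-686) + (245) + (490) + (-525) + (-1050) + (-700) + (750) + (-2000) = -3476.
Reducing mod 11: -3476 ≡ 0 (mod 11).
Since F(a, b, c) ≡ 0 (mod 11), P lies on the curve.


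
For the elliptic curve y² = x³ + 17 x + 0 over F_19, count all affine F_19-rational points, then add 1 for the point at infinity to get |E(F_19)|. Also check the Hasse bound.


Affine points = {(0, 0), (2, 2), (2, 17), (5, 1), (5, 18), (7, 5), (7, 14), (10, 7), (10, 12), (11, 6), (11, 13), (13, 9), (13, 10), (15, 1), (15, 18), (16, 6), (16, 13), (18, 1), (18, 18)}; affine count = 19; |E(F_19)| = 20.

Discriminant check: Δ ∝ 4a³ + 27b² = 4·17³ + 27·0² = 4·4913 + 27·0 ≡ 6 (mod 19). Nonzero ⇒ E is nonsingular.
For each x ∈ F_19, compute rhs = x³ + 17·x + 0 mod 19, then count y ∈ F_19 with y² ≡ rhs.
  x = 0: rhs = 0, matching y values: 0 (1 points).
  x = 1: rhs = 18, matching y values: none (0 points).
  x = 2: rhs = 4, matching y values: 2, 17 (2 points).
  x = 3: rhs = 2, matching y values: none (0 points).
  x = 4: rhs = 18, matching y values: none (0 points).
  x = 5: rhs = 1, matching y values: 1, 18 (2 points).
  x = 6: rhs = 14, matching y values: none (0 points).
  x = 7: rhs = 6, matching y values: 5, 14 (2 points).
  x = 8: rhs = 2, matching y values: none (0 points).
  x = 9: rhs = 8, matching y values: none (0 points).
  x = 10: rhs = 11, matching y values: 7, 12 (2 points).
  x = 11: rhs = 17, matching y values: 6, 13 (2 points).
  x = 12: rhs = 13, matching y values: none (0 points).
  x = 13: rhs = 5, matching y values: 9, 10 (2 points).
  x = 14: rhs = 18, matching y values: none (0 points).
  x = 15: rhs = 1, matching y values: 1, 18 (2 points).
  x = 16: rhs = 17, matching y values: 6, 13 (2 points).
  x = 17: rhs = 15, matching y values: none (0 points).
  x = 18: rhs = 1, matching y values: 1, 18 (2 points).
Total affine count: 19.
Full point count |E(F_19)| = 19 + 1 = 20.
Hasse bound: |20 − (19+1)| = |0| = 0 ≤ 2√19 ≈ 8.7178 ✓.


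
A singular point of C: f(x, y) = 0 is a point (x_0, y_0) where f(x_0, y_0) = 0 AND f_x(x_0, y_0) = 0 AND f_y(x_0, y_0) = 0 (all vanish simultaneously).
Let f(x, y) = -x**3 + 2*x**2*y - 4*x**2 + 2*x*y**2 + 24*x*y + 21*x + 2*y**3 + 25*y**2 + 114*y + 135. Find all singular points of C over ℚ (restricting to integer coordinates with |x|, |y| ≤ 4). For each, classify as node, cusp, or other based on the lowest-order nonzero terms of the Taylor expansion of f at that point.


Singular points: {(-3, -3)}; classification: node.

Compute partial derivatives:
  f_x = -3*x**2 + 4*x*y - 8*x + 2*y**2 + 24*y + 21.
  f_y = 2*x**2 + 4*x*y + 24*x + 6*y**2 + 50*y + 114.
Scan x_0 ∈ {−4, ..., 4}. For each x_0, f_y(x_0, y) is a polynomial in y; find its integer roots y ∈ {−4, ..., 4}, then test f_x and f at those candidates.
  x = -4: f_y(-4, y) = 6*y**2 + 34*y + 50; no integer root y with |y| ≤ 4.
  x = -3: f_y(-3, y) = 6*y**2 + 38*y + 60; vanishes at y ∈ {-3}. (-3, -3): f_x = 0, f = 0 — SINGULAR.
  x = -2: f_y(-2, y) = 6*y**2 + 42*y + 74; no integer root y with |y| ≤ 4.
  x = -1: f_y(-1, y) = 6*y**2 + 46*y + 92; no integer root y with |y| ≤ 4.
  x = 0: f_y(0, y) = 6*y**2 + 50*y + 114; no integer root y with |y| ≤ 4.
  x = 1: f_y(1, y) = 6*y**2 + 54*y + 140; no integer root y with |y| ≤ 4.
  x = 2: f_y(2, y) = 6*y**2 + 58*y + 170; no integer root y with |y| ≤ 4.
  x = 3: f_y(3, y) = 6*y**2 + 62*y + 204; no integer root y with |y| ≤ 4.
  x = 4: f_y(4, y) = 6*y**2 + 66*y + 242; no integer root y with |y| ≤ 4.
Only singular point on the grid: (-3, -3).
Classify: substitute x = -3 + u, y = -3 + v and expand: f = -u**3 + 2*u**2*v - u**2 + 2*u*v**2 + 2*v**3 + v**2.
No constant or linear terms (consistent with a singular point). Quadratic part: -u**2 + v**2. Cubic part: -u**3 + 2*u**2*v + 2*u*v**2 + 2*v**3.
The quadratic part v**2 - u**2 = (v − u)(v + u) splits into two distinct linear factors, so there are two distinct tangent lines y − -3 = ±(x − -3) — this is a node (ordinary double point).
Classification: node.


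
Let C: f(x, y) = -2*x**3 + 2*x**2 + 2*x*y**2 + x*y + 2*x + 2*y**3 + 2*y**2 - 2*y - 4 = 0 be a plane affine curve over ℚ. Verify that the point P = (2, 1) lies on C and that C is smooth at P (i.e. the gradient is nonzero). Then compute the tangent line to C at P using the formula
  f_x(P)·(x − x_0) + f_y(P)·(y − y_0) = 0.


Tangent line at P: -11*x + 18*y + 4 = 0.

Step 1: f(2, 1) = 0, so P lies on C.
Step 2: partial derivatives
  f_x(x, y) = -6*x**2 + 4*x + 2*y**2 + y + 2, f_y(x, y) = 4*x*y + x + 6*y**2 + 4*y - 2.
  f_x(P) = -11, f_y(P) = 18 (gradient nonzero, so P is smooth).
Step 3: tangent line at P: -11·(x − 2) + 18·(y − 1) = 0.
Expanding: -11*x + 18*y + 4 = 0.


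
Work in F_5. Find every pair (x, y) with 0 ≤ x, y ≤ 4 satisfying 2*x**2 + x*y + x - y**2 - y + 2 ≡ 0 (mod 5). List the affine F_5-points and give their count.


Affine F_5-points: {(0, 1), (0, 3), (1, 0), (2, 2), (2, 4), (3, 3), (3, 4), (4, 1), (4, 2)}; count = 9.

For each of the 25 pairs (x, y) ∈ F_5², evaluate f(x, y) mod 5. Record the zeros.
  x = 0: [0↦2, 1↦0, 2↦1, 3↦0, 4↦2]  zeros at y ∈ {1, 3}
  x = 1: [0↦0, 1↦4, 2↦1, 3↦1, 4↦4]  zeros at y ∈ {0}
  x = 2: [0↦2, 1↦2, 2↦0, 3↦1, 4↦0]  zeros at y ∈ {2, 4}
  x = 3: [0↦3, 1↦4, 2↦3, 3↦0, 4↦0]  zeros at y ∈ {3, 4}
  x = 4: [0↦3, 1↦0, 2↦0, 3↦3, 4↦4]  zeros at y ∈ {1, 2}
Collecting zeros: affine points = {(0, 1), (0, 3), (1, 0), (2, 2), (2, 4), (3, 3), (3, 4), (4, 1), (4, 2)}.
Total count |C(F_5)_aff| = 9.


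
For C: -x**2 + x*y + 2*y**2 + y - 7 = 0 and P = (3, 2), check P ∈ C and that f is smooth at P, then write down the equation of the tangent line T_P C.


Tangent line at P: -4*x + 12*y - 12 = 0.

Step 1: f(3, 2) = 0, so P lies on C.
Step 2: partial derivatives
  f_x(x, y) = -2*x + y, f_y(x, y) = x + 4*y + 1.
  f_x(P) = -4, f_y(P) = 12 (gradient nonzero, so P is smooth).
Step 3: tangent line at P: -4·(x − 3) + 12·(y − 2) = 0.
Expanding: -4*x + 12*y - 12 = 0.


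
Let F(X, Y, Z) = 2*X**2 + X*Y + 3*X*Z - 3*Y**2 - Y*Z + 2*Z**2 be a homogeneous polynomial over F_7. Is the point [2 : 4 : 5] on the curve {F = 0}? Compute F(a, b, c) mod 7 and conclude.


F(2,4,5) ≡ 0 (mod 7); P is on the curve.

Evaluate F(2, 4, 5) term-by-term (mod 7).
  2*X**2 ↦ 2·4·1·1 = 8
  X*Y ↦ 1·2·4·1 = 8
  3*X*Z ↦ 3·2·1·5 = 30
  -3*Y**2 ↦ -3·1·16·1 = -48
  -Y*Z ↦ -1·1·4·5 = -20
  2*Z**2 ↦ 2·1·1·25 = 50
Sum: F(2, 4, 5) = (8) + (8) + (30) + (-48) + (-20) + (50) = 28.
Reducing mod 7: 28 ≡ 0 (mod 7).
Since F(a, b, c) ≡ 0 (mod 7), P lies on the curve.


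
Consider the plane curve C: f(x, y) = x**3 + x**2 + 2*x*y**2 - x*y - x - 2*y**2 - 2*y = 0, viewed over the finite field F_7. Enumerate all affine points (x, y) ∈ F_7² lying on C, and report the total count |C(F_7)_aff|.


Affine F_7-points: {(0, 0), (0, 6), (1, 5), (3, 4), (3, 6), (4, 3), (4, 5), (5, 3), (5, 4)}; count = 9.

For each of the 49 pairs (x, y) ∈ F_7², evaluate f(x, y) mod 7. Record the zeros.
  x = 0: [0↦0, 1↦3, 2↦2, 3↦4, 4↦2, 5↦3, 6↦0]  zeros at y ∈ {0, 6}
  x = 1: [0↦1, 1↦5, 2↦2, 3↦6, 4↦3, 5↦0, 6↦4]  zeros at y ∈ {5}
  x = 2: [0↦3, 1↦1, 2↦3, 3↦2, 4↦5, 5↦5, 6↦2]  zeros at y ∈ ∅
  x = 3: [0↦5, 1↦4, 2↦4, 3↦5, 4↦0, 5↦3, 6↦0]  zeros at y ∈ {4, 6}
  x = 4: [0↦6, 1↦6, 2↦4, 3↦0, 4↦1, 5↦0, 6↦4]  zeros at y ∈ {3, 5}
  x = 5: [0↦5, 1↦6, 2↦2, 3↦0, 4↦0, 5↦2, 6↦6]  zeros at y ∈ {3, 4}
  x = 6: [0↦1, 1↦3, 2↦4, 3↦4, 4↦3, 5↦1, 6↦5]  zeros at y ∈ ∅
Collecting zeros: affine points = {(0, 0), (0, 6), (1, 5), (3, 4), (3, 6), (4, 3), (4, 5), (5, 3), (5, 4)}.
Total count |C(F_7)_aff| = 9.


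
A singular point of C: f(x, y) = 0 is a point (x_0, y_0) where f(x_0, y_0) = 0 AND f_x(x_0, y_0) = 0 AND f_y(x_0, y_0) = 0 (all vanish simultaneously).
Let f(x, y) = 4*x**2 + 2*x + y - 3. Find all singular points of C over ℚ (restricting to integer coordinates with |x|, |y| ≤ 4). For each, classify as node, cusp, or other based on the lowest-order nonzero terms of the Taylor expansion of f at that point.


No singular points in the scanned grid; C is smooth there.

Compute partial derivatives:
  f_x = 8*x + 2.
  f_y = 1.
f_y = 1 is a nonzero constant, so f_y never vanishes: no point (x, y) can satisfy f = f_x = f_y = 0. In particular no (x, y) ∈ {−4, ..., 4}² is singular; the curve is smooth.


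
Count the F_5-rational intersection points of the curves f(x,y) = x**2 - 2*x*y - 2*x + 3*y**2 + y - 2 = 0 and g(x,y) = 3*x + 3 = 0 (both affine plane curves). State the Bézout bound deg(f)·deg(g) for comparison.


Common zeros: ∅; count = 0; Bézout bound = 2.

deg(f) = 2, deg(g) = 1, so Bézout bound = 2.
Scan x ∈ F_5. For each x, list the y ∈ F_5 with f(x, y) ≡ 0 and those with g(x, y) ≡ 0 (mod 5); the common zeros in that column are the intersection.
  x = 0: f ≡ 0 at y ∈ {4}; g ≡ 0 at y ∈ ∅; common: ∅.
  x = 1: f ≡ 0 at y ∈ ∅; g ≡ 0 at y ∈ ∅; common: ∅.
  x = 2: f ≡ 0 at y ∈ ∅; g ≡ 0 at y ∈ ∅; common: ∅.
  x = 3: f ≡ 0 at y ∈ ∅; g ≡ 0 at y ∈ ∅; common: ∅.
  x = 4: f ≡ 0 at y ∈ ∅; g ≡ 0 at y ∈ {0, 1, 2, 3, 4}; common: ∅.
Collecting: common zeros = ∅, so the count is 0.
Comparison with the Bézout bound: 0 ≤ 2 = deg(f)·deg(g), as expected for curves with no common component (the affine F_5-count falls short of the bound because intersections may lie at infinity, over extension fields, or carry multiplicity).


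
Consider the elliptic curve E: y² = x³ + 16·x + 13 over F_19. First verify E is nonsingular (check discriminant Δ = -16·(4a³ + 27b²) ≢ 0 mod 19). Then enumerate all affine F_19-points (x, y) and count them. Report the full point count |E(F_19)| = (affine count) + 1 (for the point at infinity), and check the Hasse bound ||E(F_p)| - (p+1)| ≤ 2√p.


Affine points = {(1, 7), (1, 12), (5, 3), (5, 16), (8, 8), (8, 11), (11, 0), (13, 9), (13, 10), (14, 6), (14, 13), (17, 7), (17, 12)}; affine count = 13; |E(F_19)| = 14.

Discriminant check: Δ ∝ 4a³ + 27b² = 4·16³ + 27·13² = 4·4096 + 27·169 ≡ 9 (mod 19). Nonzero ⇒ E is nonsingular.
For each x ∈ F_19, compute rhs = x³ + 16·x + 13 mod 19, then count y ∈ F_19 with y² ≡ rhs.
  x = 0: rhs = 13, matching y values: none (0 points).
  x = 1: rhs = 11, matching y values: 7, 12 (2 points).
  x = 2: rhs = 15, matching y values: none (0 points).
  x = 3: rhs = 12, matching y values: none (0 points).
  x = 4: rhs = 8, matching y values: none (0 points).
  x = 5: rhs = 9, matching y values: 3, 16 (2 points).
  x = 6: rhs = 2, matching y values: none (0 points).
  x = 7: rhs = 12, matching y values: none (0 points).
  x = 8: rhs = 7, matching y values: 8, 11 (2 points).
  x = 9: rhs = 12, matching y values: none (0 points).
  x = 10: rhs = 14, matching y values: none (0 points).
  x = 11: rhs = 0, matching y values: 0 (1 points).
  x = 12: rhs = 14, matching y values: none (0 points).
  x = 13: rhs = 5, matching y values: 9, 10 (2 points).
  x = 14: rhs = 17, matching y values: 6, 13 (2 points).
  x = 15: rhs = 18, matching y values: none (0 points).
  x = 16: rhs = 14, matching y values: none (0 points).
  x = 17: rhs = 11, matching y values: 7, 12 (2 points).
  x = 18: rhs = 15, matching y values: none (0 points).
Total affine count: 13.
Full point count |E(F_19)| = 13 + 1 = 14.
Hasse bound: |14 − (19+1)| = |-6| = 6 ≤ 2√19 ≈ 8.7178 ✓.


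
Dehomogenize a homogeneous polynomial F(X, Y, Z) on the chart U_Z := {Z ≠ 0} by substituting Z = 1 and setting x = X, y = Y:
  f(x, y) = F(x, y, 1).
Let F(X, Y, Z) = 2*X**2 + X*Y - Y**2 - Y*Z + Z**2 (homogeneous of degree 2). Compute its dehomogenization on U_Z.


f(x, y) = 2*x**2 + x*y - y**2 - y + 1

On U_Z we set Z = 1. Each monomial c·X^i·Y^j·Z^k in F becomes c·x^i·y^j·1^k = c·x^i·y^j.
Substituting Z = 1: F(X, Y, 1) = 2*x**2 + x*y - y**2 - y + 1.
Note: deg(f) ≤ deg(F) = 2; strict inequality happens when F is divisible by Z (lost terms).


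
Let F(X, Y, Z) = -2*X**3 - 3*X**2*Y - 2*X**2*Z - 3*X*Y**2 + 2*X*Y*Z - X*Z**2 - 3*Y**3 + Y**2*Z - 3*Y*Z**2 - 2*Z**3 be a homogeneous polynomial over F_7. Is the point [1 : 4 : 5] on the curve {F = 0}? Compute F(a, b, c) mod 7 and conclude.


F(1,4,5) ≡ 2 (mod 7); P is NOT on the curve.

Evaluate F(1, 4, 5) term-by-term (mod 7).
  -2*X**3 ↦ -2·1·1·1 = -2
  -3*X**2*Y ↦ -3·1·4·1 = -12
  -2*X**2*Z ↦ -2·1·1·5 = -10
  -3*X*Y**2 ↦ -3·1·16·1 = -48
  2*X*Y*Z ↦ 2·1·4·5 = 40
  -X*Z**2 ↦ -1·1·1·25 = -25
  -3*Y**3 ↦ -3·1·64·1 = -192
  Y**2*Z ↦ 1·1·16·5 = 80
  -3*Y*Z**2 ↦ -3·1·4·25 = -300
  -2*Z**3 ↦ -2·1·1·125 = -250
Sum: F(1, 4, 5) = (-2) + (-12) + (-10) + (-48) + (40) + (-25) + (-192) + (80) + (-300) + (-250) = -719.
Reducing mod 7: -719 ≡ 2 (mod 7).
Since F(a, b, c) ≡ 2 ≠ 0 (mod 7), P does NOT lie on the curve.


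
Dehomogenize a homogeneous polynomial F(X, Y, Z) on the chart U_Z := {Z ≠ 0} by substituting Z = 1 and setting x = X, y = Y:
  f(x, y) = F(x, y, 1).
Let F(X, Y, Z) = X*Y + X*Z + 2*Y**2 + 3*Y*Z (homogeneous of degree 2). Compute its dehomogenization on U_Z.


f(x, y) = x*y + x + 2*y**2 + 3*y

On U_Z we set Z = 1. Each monomial c·X^i·Y^j·Z^k in F becomes c·x^i·y^j·1^k = c·x^i·y^j.
Substituting Z = 1: F(X, Y, 1) = x*y + x + 2*y**2 + 3*y.
Note: deg(f) ≤ deg(F) = 2; strict inequality happens when F is divisible by Z (lost terms).


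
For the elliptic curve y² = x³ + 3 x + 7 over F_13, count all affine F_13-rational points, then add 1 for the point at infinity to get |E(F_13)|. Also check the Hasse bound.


Affine points = {(3, 2), (3, 11), (5, 2), (5, 11), (8, 6), (8, 7), (9, 3), (9, 10), (10, 6), (10, 7), (12, 4), (12, 9)}; affine count = 12; |E(F_13)| = 13.

Discriminant check: Δ ∝ 4a³ + 27b² = 4·3³ + 27·7² = 4·27 + 27·49 ≡ 1 (mod 13). Nonzero ⇒ E is nonsingular.
For each x ∈ F_13, compute rhs = x³ + 3·x + 7 mod 13, then count y ∈ F_13 with y² ≡ rhs.
  x = 0: rhs = 7, matching y values: none (0 points).
  x = 1: rhs = 11, matching y values: none (0 points).
  x = 2: rhs = 8, matching y values: none (0 points).
  x = 3: rhs = 4, matching y values: 2, 11 (2 points).
  x = 4: rhs = 5, matching y values: none (0 points).
  x = 5: rhs = 4, matching y values: 2, 11 (2 points).
  x = 6: rhs = 7, matching y values: none (0 points).
  x = 7: rhs = 7, matching y values: none (0 points).
  x = 8: rhs = 10, matching y values: 6, 7 (2 points).
  x = 9: rhs = 9, matching y values: 3, 10 (2 points).
  x = 10: rhs = 10, matching y values: 6, 7 (2 points).
  x = 11: rhs = 6, matching y values: none (0 points).
  x = 12: rhs = 3, matching y values: 4, 9 (2 points).
Total affine count: 12.
Full point count |E(F_13)| = 12 + 1 = 13.
Hasse bound: |13 − (13+1)| = |-1| = 1 ≤ 2√13 ≈ 7.2111 ✓.


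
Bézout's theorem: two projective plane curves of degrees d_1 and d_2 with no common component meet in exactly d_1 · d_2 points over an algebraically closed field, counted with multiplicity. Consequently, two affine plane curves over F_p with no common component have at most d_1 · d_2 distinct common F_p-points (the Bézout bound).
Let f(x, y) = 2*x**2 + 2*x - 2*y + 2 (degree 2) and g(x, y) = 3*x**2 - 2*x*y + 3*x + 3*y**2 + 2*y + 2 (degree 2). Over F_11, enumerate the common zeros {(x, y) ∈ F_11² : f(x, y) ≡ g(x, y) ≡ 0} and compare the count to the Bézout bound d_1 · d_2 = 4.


Common zeros: ∅; count = 0; Bézout bound = 4.

deg(f) = 2, deg(g) = 2, so Bézout bound = 4.
Scan x ∈ F_11. For each x, list the y ∈ F_11 with f(x, y) ≡ 0 and those with g(x, y) ≡ 0 (mod 11); the common zeros in that column are the intersection.
  x = 0: f ≡ 0 at y ∈ {1}; g ≡ 0 at y ∈ ∅; common: ∅.
  x = 1: f ≡ 0 at y ∈ {3}; g ≡ 0 at y ∈ {1, 10}; common: ∅.
  x = 2: f ≡ 0 at y ∈ {7}; g ≡ 0 at y ∈ ∅; common: ∅.
  x = 3: f ≡ 0 at y ∈ {2}; g ≡ 0 at y ∈ {8}; common: ∅.
  x = 4: f ≡ 0 at y ∈ {10}; g ≡ 0 at y ∈ ∅; common: ∅.
  x = 5: f ≡ 0 at y ∈ {9}; g ≡ 0 at y ∈ {2, 8}; common: ∅.
  x = 6: f ≡ 0 at y ∈ {10}; g ≡ 0 at y ∈ {1, 6}; common: ∅.
  x = 7: f ≡ 0 at y ∈ {2}; g ≡ 0 at y ∈ ∅; common: ∅.
  x = 8: f ≡ 0 at y ∈ {7}; g ≡ 0 at y ∈ {6}; common: ∅.
  x = 9: f ≡ 0 at y ∈ {3}; g ≡ 0 at y ∈ ∅; common: ∅.
  x = 10: f ≡ 0 at y ∈ {1}; g ≡ 0 at y ∈ {2, 4}; common: ∅.
Collecting: common zeros = ∅, so the count is 0.
Comparison with the Bézout bound: 0 ≤ 4 = deg(f)·deg(g), as expected for curves with no common component (the affine F_11-count falls short of the bound because intersections may lie at infinity, over extension fields, or carry multiplicity).


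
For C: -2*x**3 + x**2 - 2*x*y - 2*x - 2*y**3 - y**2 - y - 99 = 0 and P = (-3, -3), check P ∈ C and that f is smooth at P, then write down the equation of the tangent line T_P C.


Tangent line at P: -56*x - 43*y - 297 = 0.

Step 1: f(-3, -3) = 0, so P lies on C.
Step 2: partial derivatives
  f_x(x, y) = -6*x**2 + 2*x - 2*y - 2, f_y(x, y) = -2*x - 6*y**2 - 2*y - 1.
  f_x(P) = -56, f_y(P) = -43 (gradient nonzero, so P is smooth).
Step 3: tangent line at P: -56·(x − -3) + -43·(y − -3) = 0.
Expanding: -56*x - 43*y - 297 = 0.


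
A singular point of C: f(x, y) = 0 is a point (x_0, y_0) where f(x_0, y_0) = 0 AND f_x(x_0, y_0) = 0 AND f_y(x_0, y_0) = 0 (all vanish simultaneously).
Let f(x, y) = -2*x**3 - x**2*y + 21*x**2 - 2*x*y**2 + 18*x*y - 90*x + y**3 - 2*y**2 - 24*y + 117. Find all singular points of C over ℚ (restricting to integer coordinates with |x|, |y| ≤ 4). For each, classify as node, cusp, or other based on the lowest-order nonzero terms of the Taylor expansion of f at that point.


Singular points: {(3, 3)}; classification: cusp.

Compute partial derivatives:
  f_x = -6*x**2 - 2*x*y + 42*x - 2*y**2 + 18*y - 90.
  f_y = -x**2 - 4*x*y + 18*x + 3*y**2 - 4*y - 24.
Scan x_0 ∈ {−4, ..., 4}. For each x_0, f_y(x_0, y) is a polynomial in y; find its integer roots y ∈ {−4, ..., 4}, then test f_x and f at those candidates.
  x = -4: f_y(-4, y) = 3*y**2 + 12*y - 112; no integer root y with |y| ≤ 4.
  x = -3: f_y(-3, y) = 3*y**2 + 8*y - 87; no integer root y with |y| ≤ 4.
  x = -2: f_y(-2, y) = 3*y**2 + 4*y - 64; vanishes at y ∈ {4}. (-2, 4): f_x = -142 ≠ 0.
  x = -1: f_y(-1, y) = 3*y**2 - 43; no integer root y with |y| ≤ 4.
  x = 0: f_y(0, y) = 3*y**2 - 4*y - 24; no integer root y with |y| ≤ 4.
  x = 1: f_y(1, y) = 3*y**2 - 8*y - 7; no integer root y with |y| ≤ 4.
  x = 2: f_y(2, y) = 3*y**2 - 12*y + 8; no integer root y with |y| ≤ 4.
  x = 3: f_y(3, y) = 3*y**2 - 16*y + 21; vanishes at y ∈ {3}. (3, 3): f_x = 0, f = 0 — SINGULAR.
  x = 4: f_y(4, y) = 3*y**2 - 20*y + 32; vanishes at y ∈ {4}. (4, 4): f_x = -10 ≠ 0.
Only singular point on the grid: (3, 3).
Classify: substitute x = 3 + u, y = 3 + v and expand: f = -2*u**3 - u**2*v - 2*u*v**2 + v**3 + v**2.
No constant or linear terms (consistent with a singular point). Quadratic part: v**2. Cubic part: -2*u**3 - u**2*v - 2*u*v**2 + v**3.
The quadratic part v**2 is a perfect square, so there is a single (double) tangent line v = 0, i.e. y = 3. Restricting the cubic part to that line (v = 0) leaves -2*u**3 ≠ 0, so f is not divisible by v and the branch is v² ≈ 2*u**3 to lowest order — this is a cusp.
Classification: cusp.


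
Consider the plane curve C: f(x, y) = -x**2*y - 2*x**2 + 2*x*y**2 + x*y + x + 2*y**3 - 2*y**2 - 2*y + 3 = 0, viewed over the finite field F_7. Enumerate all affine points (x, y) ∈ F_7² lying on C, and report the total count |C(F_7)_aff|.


Affine F_7-points: {(0, 2), (0, 4), (1, 2), (3, 1), (4, 6), (5, 0), (5, 4), (5, 6), (6, 0)}; count = 9.

For each of the 49 pairs (x, y) ∈ F_7², evaluate f(x, y) mod 7. Record the zeros.
  x = 0: [0↦3, 1↦1, 2↦0, 3↦5, 4↦0, 5↦4, 6↦1]  zeros at y ∈ {2, 4}
  x = 1: [0↦2, 1↦2, 2↦0, 3↦1, 4↦3, 5↦4, 6↦2]  zeros at y ∈ {2}
  x = 2: [0↦4, 1↦4, 2↦6, 3↦1, 4↦1, 5↦4, 6↦1]  zeros at y ∈ ∅
  x = 3: [0↦2, 1↦0, 2↦4, 3↦5, 4↦1, 5↦4, 6↦5]  zeros at y ∈ {1}
  x = 4: [0↦3, 1↦4, 2↦1, 3↦6, 4↦3, 5↦4, 6↦0]  zeros at y ∈ {6}
  x = 5: [0↦0, 1↦2, 2↦4, 3↦4, 4↦0, 5↦4, 6↦0]  zeros at y ∈ {0, 4, 6}
  x = 6: [0↦0, 1↦1, 2↦6, 3↦6, 4↦6, 5↦4, 6↦5]  zeros at y ∈ {0}
Collecting zeros: affine points = {(0, 2), (0, 4), (1, 2), (3, 1), (4, 6), (5, 0), (5, 4), (5, 6), (6, 0)}.
Total count |C(F_7)_aff| = 9.
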